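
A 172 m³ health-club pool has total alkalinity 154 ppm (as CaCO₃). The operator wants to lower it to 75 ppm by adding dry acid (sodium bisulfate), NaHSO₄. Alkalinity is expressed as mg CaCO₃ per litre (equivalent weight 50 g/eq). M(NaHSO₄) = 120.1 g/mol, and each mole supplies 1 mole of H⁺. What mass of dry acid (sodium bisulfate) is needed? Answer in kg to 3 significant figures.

32.6 kg

Volume: 172 m³ = 172,000 L.
Alkalinity to neutralize: (154 − 75) = 79 mg/L as CaCO₃ × 172,000 L = 13,590 g as CaCO₃.
Equivalents of H⁺ required: 13,590 ÷ 50 g/eq = 271.8 eq = 271.8 mol NaHSO₄.
Mass of NaHSO₄: 271.8 × 120.1 = 32,640 g.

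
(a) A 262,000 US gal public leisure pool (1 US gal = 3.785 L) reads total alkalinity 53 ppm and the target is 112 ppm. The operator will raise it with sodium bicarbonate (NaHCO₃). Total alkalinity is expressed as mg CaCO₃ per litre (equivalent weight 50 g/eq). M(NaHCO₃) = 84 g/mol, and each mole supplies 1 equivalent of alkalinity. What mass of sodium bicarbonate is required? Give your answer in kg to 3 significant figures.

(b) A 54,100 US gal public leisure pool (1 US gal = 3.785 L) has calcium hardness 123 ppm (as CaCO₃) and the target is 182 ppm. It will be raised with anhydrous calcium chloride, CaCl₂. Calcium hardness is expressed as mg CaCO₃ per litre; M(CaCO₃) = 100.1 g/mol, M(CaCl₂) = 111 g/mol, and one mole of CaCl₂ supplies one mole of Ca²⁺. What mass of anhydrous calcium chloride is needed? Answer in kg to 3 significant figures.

(a) Volume: 262,000 US gal × 3.785 L/gal = 991,670 L.
(a) Alkalinity to add: (112 − 53) = 59 mg/L as CaCO₃ × 991,670 L = 58,510 g as CaCO₃.
(a) Equivalents: 58,510 g ÷ 50 g/eq = 1170 eq.
(a) NaHCO₃ supplies 1 eq per mole → 1170 mol.
(a) Mass: 1170 mol × 84 g/mol = 98,290 g.

(b) Volume: 54,100 US gal × 3.785 L/gal = 204,768 L.
(b) Hardness to add: (182 − 123) = 59 mg/L as CaCO₃ × 204,768 L = 12,080 g as CaCO₃.
(b) Moles of Ca²⁺ (1 mol Ca²⁺ ≡ 1 mol CaCO₃): 12,080 / 100.1 g/mol = 120.7 mol.
(b) Mass of CaCl₂: 120.7 × 111 = 13,400 g.

(a) 98.3 kg; (b) 13.4 kg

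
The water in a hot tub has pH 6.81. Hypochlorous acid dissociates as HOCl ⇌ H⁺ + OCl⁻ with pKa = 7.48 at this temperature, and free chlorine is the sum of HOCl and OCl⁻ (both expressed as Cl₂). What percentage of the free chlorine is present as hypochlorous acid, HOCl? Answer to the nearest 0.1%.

[OCl⁻]/[HOCl] = 10^(pH − pKa) = 10^(6.81 − 7.48) = 10^-0.67 = 0.2138.
Fraction as HOCl = 1 / (1 + 0.2138) = 0.8239.

82.4%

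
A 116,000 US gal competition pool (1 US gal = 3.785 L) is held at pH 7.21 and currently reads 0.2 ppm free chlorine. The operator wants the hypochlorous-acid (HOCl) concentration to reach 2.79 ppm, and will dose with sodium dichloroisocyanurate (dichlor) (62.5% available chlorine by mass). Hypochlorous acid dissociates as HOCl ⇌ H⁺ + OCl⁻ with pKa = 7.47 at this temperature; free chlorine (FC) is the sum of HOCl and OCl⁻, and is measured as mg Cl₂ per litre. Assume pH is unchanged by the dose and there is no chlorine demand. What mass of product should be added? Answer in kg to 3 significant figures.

Volume: 116,000 US gal × 3.785 L/gal = 439,060 L.
[OCl⁻]/[HOCl] = 10^(pH − pKa) = 10^(7.21 − 7.47) = 0.5495; fraction as HOCl = 1/(1 + 0.5495) = 0.6454.
Free chlorine required for 2.79 ppm HOCl: 2.79 / 0.6454 = 4.323 ppm.
FC to add: 4.323 − 0.2 = 4.123 mg/L as Cl₂.
Cl₂ equivalent: 4.123 mg/L × 439,060 L = 1810 g.
Product at 62.5% available Cl: 1810 / 0.625 = 2897 g.

2.90 kg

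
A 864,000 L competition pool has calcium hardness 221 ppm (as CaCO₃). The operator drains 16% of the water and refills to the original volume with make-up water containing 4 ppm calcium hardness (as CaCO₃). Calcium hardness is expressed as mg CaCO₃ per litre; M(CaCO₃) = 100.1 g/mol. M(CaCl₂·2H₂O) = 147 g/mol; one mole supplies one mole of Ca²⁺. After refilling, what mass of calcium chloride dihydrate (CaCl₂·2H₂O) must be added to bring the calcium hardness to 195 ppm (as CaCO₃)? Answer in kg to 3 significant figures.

After draining 16% and refilling: 221 × 0.84 + 4 × 0.16 = 186.28 ppm.
Deficit to target: 195 − 186.28 = 8.72 mg/L.
As CaCO₃: 8.72 mg/L × 864,000 L = 7534 g; ÷ 100.1 = 75.27 mol Ca²⁺.
Mass: 75.27 × 147 = 11,060 g.

11.1 kg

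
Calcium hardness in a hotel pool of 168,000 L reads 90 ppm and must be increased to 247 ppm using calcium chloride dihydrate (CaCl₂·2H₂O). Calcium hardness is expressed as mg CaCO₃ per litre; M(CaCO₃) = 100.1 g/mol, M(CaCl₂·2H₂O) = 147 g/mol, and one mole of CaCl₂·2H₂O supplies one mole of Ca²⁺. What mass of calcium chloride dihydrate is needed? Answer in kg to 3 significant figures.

38.7 kg

Hardness to add: (247 − 90) = 157 mg/L as CaCO₃ × 168,000 L = 26,380 g as CaCO₃.
Moles of Ca²⁺ (1 mol Ca²⁺ ≡ 1 mol CaCO₃): 26,380 / 100.1 g/mol = 263.5 mol.
Mass of CaCl₂·2H₂O: 263.5 × 147 = 38,730 g.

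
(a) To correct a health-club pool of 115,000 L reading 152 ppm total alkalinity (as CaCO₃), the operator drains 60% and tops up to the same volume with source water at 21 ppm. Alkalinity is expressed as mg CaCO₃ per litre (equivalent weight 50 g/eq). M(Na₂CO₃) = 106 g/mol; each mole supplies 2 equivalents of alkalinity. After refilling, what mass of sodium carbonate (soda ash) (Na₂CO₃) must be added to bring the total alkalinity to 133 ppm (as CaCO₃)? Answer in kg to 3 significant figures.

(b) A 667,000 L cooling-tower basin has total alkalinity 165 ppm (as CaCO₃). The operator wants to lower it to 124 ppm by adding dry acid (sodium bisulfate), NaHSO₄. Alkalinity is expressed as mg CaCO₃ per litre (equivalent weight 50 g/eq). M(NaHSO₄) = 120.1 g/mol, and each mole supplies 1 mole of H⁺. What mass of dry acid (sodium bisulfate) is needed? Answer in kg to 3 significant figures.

(a) After draining 60% and refilling: 152 × 0.40 + 21 × 0.60 = 73.4 ppm.
(a) Deficit to target: 133 − 73.4 = 59.6 mg/L.
(a) As CaCO₃: 59.6 mg/L × 115,000 L = 6854 g; ÷ 50 g/eq ÷ 2 = 68.54 mol Na₂CO₃.
(a) Mass: 68.54 × 106 = 7265 g.

(b) Alkalinity to neutralize: (165 − 124) = 41 mg/L as CaCO₃ × 667,000 L = 27,350 g as CaCO₃.
(b) Equivalents of H⁺ required: 27,350 ÷ 50 g/eq = 546.9 eq = 546.9 mol NaHSO₄.
(b) Mass of NaHSO₄: 546.9 × 120.1 = 65,690 g.

(a) 7.27 kg; (b) 65.7 kg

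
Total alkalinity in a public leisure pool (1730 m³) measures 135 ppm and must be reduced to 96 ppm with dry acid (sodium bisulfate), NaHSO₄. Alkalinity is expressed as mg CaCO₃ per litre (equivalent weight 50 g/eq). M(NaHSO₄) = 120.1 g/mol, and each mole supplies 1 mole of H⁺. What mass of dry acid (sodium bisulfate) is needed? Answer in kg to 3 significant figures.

162 kg

Volume: 1730 m³ = 1,730,000 L.
Alkalinity to neutralize: (135 − 96) = 39 mg/L as CaCO₃ × 1,730,000 L = 67,470 g as CaCO₃.
Equivalents of H⁺ required: 67,470 ÷ 50 g/eq = 1349 eq = 1349 mol NaHSO₄.
Mass of NaHSO₄: 1349 × 120.1 = 162,100 g.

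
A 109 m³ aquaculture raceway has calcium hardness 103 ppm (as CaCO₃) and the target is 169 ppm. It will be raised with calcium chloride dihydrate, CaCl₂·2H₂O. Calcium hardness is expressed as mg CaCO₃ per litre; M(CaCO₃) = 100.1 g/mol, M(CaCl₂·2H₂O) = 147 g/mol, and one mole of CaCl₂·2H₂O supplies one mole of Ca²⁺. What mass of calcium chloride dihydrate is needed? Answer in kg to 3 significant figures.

Volume: 109 m³ = 109,000 L.
Hardness to add: (169 − 103) = 66 mg/L as CaCO₃ × 109,000 L = 7194 g as CaCO₃.
Moles of Ca²⁺ (1 mol Ca²⁺ ≡ 1 mol CaCO₃): 7194 / 100.1 g/mol = 71.87 mol.
Mass of CaCl₂·2H₂O: 71.87 × 147 = 10,560 g.

10.6 kg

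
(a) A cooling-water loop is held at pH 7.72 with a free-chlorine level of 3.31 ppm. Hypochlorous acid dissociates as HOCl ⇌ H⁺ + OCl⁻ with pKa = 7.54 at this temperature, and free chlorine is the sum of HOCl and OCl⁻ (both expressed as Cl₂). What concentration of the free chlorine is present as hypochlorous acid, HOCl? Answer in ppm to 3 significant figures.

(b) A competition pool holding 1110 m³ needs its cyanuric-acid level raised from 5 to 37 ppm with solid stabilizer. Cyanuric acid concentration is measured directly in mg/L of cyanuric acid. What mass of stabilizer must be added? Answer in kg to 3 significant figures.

(a) [OCl⁻]/[HOCl] = 10^(pH − pKa) = 10^(7.72 − 7.54) = 10^0.18 = 1.514.
(a) Fraction as HOCl = 1 / (1 + 1.514) = 0.3978.
(a) HOCl = 0.3978 × 3.31 ppm = 1.317 ppm.

(b) Volume: 1110 m³ = 1,110,000 L.
(b) CYA to add: (37 − 5) = 32 mg/L × 1,110,000 L = 35,520 g cyanuric acid.

(a) 1.32 ppm; (b) 35.5 kg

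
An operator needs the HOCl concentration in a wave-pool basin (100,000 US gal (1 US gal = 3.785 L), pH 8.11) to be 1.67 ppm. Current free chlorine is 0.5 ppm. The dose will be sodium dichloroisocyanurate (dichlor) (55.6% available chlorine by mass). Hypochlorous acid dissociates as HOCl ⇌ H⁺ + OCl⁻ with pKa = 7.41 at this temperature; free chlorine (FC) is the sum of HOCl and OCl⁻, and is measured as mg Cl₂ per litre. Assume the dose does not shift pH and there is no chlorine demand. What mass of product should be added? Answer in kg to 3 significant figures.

6.49 kg

Volume: 100,000 US gal × 3.785 L/gal = 378,500 L.
[OCl⁻]/[HOCl] = 10^(pH − pKa) = 10^(8.11 − 7.41) = 5.012; fraction as HOCl = 1/(1 + 5.012) = 0.1663.
Free chlorine required for 1.67 ppm HOCl: 1.67 / 0.1663 = 10.04 ppm.
FC to add: 10.04 − 0.5 = 9.54 mg/L as Cl₂.
Cl₂ equivalent: 9.54 mg/L × 378,500 L = 3611 g.
Product at 55.6% available Cl: 3611 / 0.556 = 6494 g.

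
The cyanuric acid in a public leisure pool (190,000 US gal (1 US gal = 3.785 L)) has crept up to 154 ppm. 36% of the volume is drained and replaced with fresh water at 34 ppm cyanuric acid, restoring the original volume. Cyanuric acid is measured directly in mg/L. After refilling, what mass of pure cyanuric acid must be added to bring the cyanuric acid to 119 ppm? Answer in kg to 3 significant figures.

Volume: 190,000 US gal × 3.785 L/gal = 719,150 L.
After draining 36% and refilling: 154 × 0.64 + 34 × 0.36 = 110.8 ppm.
Deficit to target: 119 − 110.8 = 8.2 mg/L.
Mass: 8.2 mg/L × 719,150 L = 5897 g cyanuric acid.

5.90 kg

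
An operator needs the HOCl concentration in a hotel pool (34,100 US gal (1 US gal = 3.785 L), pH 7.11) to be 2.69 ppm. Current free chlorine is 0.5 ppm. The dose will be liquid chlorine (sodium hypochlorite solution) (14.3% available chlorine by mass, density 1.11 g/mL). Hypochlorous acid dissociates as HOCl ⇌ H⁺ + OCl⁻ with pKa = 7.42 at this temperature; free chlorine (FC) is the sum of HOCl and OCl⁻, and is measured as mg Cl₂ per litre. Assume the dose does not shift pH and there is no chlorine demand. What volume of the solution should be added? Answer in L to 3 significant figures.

2.85 L

Volume: 34,100 US gal × 3.785 L/gal = 129,068 L.
[OCl⁻]/[HOCl] = 10^(pH − pKa) = 10^(7.11 − 7.42) = 0.4898; fraction as HOCl = 1/(1 + 0.4898) = 0.6712.
Free chlorine required for 2.69 ppm HOCl: 2.69 / 0.6712 = 4.008 ppm.
FC to add: 4.008 − 0.5 = 3.508 mg/L as Cl₂.
Cl₂ equivalent: 3.508 mg/L × 129,068 L = 452.7 g.
Product at 14.3% available Cl: 452.7 / 0.143 = 3166 g.
Volume: 3166 g ÷ 1.11 g/mL = 2852 mL.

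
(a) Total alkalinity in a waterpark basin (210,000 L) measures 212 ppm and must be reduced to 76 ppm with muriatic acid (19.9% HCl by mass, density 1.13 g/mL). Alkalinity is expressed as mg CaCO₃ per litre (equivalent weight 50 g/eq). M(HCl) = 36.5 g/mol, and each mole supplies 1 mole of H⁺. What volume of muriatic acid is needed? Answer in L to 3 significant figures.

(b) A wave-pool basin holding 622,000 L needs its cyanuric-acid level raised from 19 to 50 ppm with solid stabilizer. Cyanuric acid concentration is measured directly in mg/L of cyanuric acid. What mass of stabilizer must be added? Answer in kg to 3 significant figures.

(a) Alkalinity to neutralize: (212 − 76) = 136 mg/L as CaCO₃ × 210,000 L = 28,560 g as CaCO₃.
(a) Equivalents of H⁺ required: 28,560 ÷ 50 g/eq = 571.2 eq = 571.2 mol HCl.
(a) Mass of HCl: 571.2 × 36.5 = 20,850 g.
(a) Mass of 19.9% solution: 20,850 / 0.199 = 104,800 g.
(a) Volume: 104,800 g ÷ 1.13 g/mL = 92,710 mL.

(b) CYA to add: (50 − 19) = 31 mg/L × 622,000 L = 19,280 g cyanuric acid.

(a) 92.7 L; (b) 19.3 kg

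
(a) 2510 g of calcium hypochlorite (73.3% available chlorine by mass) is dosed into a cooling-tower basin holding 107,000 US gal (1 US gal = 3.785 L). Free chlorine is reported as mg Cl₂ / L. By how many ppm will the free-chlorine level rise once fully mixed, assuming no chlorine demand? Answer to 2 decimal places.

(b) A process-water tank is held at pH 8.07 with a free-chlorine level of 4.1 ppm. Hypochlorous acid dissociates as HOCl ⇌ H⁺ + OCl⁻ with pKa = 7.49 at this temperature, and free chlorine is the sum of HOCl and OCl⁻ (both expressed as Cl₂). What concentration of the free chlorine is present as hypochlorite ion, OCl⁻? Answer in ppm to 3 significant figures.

(a) Volume: 107,000 US gal × 3.785 L/gal = 404,995 L.
(a) Available chlorine delivered: 2510 g × 0.733 = 1840 g as Cl₂.
(a) Concentration rise: 1840 g / 404,995 L = 4.543 mg/L = 4.54 ppm.

(b) [OCl⁻]/[HOCl] = 10^(pH − pKa) = 10^(8.07 − 7.49) = 10^0.58 = 3.802.
(b) Fraction as HOCl = 1 / (1 + 3.802) = 0.2083.
(b) OCl⁻ = (1 − 0.2083) × 4.1 ppm = 3.246 ppm.

(a) 4.54 ppm; (b) 3.25 ppm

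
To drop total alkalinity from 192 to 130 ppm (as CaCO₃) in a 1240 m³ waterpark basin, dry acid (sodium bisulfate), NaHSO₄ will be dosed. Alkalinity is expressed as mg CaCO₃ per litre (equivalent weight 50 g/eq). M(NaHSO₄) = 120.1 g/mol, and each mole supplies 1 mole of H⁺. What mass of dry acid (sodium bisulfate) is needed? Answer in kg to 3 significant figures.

Volume: 1240 m³ = 1,240,000 L.
Alkalinity to neutralize: (192 − 130) = 62 mg/L as CaCO₃ × 1,240,000 L = 76,880 g as CaCO₃.
Equivalents of H⁺ required: 76,880 ÷ 50 g/eq = 1538 eq = 1538 mol NaHSO₄.
Mass of NaHSO₄: 1538 × 120.1 = 184,700 g.

185 kg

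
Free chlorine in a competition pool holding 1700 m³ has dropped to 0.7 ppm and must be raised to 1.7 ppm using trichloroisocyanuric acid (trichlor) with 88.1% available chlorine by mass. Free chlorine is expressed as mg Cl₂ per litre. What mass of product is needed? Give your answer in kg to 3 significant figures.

Volume: 1700 m³ = 1,700,000 L.
Chlorine deficit: 1.7 − 0.7 = 1 ppm = 1 mg/L as Cl₂.
Cl₂ equivalent needed: 1 mg/L × 1,700,000 L = 1,700,000 mg = 1700 g.
Product at 88.1% available chlorine: 1700 / 0.881 = 1930 g.

1.93 kg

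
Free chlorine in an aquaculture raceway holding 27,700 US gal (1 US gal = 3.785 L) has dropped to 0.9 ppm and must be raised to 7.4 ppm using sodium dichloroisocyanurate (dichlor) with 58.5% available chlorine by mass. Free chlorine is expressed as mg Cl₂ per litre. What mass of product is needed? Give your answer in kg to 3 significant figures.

Volume: 27,700 US gal × 3.785 L/gal = 104,844 L.
Chlorine deficit: 7.4 − 0.9 = 6.5 ppm = 6.5 mg/L as Cl₂.
Cl₂ equivalent needed: 6.5 mg/L × 104,844 L = 681,500 mg = 681.5 g.
Product at 58.5% available chlorine: 681.5 / 0.585 = 1165 g.

1.16 kg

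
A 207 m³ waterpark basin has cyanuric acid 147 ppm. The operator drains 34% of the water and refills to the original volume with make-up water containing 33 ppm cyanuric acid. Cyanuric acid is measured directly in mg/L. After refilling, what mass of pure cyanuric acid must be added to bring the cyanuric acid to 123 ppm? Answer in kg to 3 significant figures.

Volume: 207 m³ = 207,000 L.
After draining 34% and refilling: 147 × 0.66 + 33 × 0.34 = 108.24 ppm.
Deficit to target: 123 − 108.24 = 14.76 mg/L.
Mass: 14.76 mg/L × 207,000 L = 3055 g cyanuric acid.

3.06 kg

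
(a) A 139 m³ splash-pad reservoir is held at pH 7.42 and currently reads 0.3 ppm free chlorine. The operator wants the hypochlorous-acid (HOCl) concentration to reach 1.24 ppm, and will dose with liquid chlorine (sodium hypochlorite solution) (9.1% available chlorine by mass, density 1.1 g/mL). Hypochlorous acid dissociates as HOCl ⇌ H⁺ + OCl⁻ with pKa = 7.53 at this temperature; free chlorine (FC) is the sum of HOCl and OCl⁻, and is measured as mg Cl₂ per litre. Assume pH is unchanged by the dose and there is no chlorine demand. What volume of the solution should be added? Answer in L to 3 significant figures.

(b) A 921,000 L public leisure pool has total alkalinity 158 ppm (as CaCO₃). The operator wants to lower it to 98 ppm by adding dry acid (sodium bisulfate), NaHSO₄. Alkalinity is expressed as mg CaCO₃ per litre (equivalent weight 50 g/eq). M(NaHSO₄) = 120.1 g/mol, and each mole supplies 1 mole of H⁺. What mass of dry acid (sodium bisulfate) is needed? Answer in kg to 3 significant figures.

(a) Volume: 139 m³ = 139,000 L.
(a) [OCl⁻]/[HOCl] = 10^(pH − pKa) = 10^(7.42 − 7.53) = 0.7762; fraction as HOCl = 1/(1 + 0.7762) = 0.563.
(a) Free chlorine required for 1.24 ppm HOCl: 1.24 / 0.563 = 2.203 ppm.
(a) FC to add: 2.203 − 0.3 = 1.903 mg/L as Cl₂.
(a) Cl₂ equivalent: 1.903 mg/L × 139,000 L = 264.5 g.
(a) Product at 9.1% available Cl: 264.5 / 0.091 = 2906 g.
(a) Volume: 2906 g ÷ 1.1 g/mL = 2642 mL.

(b) Alkalinity to neutralize: (158 − 98) = 60 mg/L as CaCO₃ × 921,000 L = 55,260 g as CaCO₃.
(b) Equivalents of H⁺ required: 55,260 ÷ 50 g/eq = 1105 eq = 1105 mol NaHSO₄.
(b) Mass of NaHSO₄: 1105 × 120.1 = 132,700 g.

(a) 2.64 L; (b) 133 kg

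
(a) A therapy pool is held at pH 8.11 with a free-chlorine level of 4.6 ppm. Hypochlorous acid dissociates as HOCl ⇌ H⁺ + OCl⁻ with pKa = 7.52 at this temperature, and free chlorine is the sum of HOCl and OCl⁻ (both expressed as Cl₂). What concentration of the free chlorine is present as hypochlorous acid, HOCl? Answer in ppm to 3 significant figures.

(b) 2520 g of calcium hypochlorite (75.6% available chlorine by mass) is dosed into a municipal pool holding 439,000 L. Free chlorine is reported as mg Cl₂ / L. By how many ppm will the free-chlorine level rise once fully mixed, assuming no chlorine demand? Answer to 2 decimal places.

(a) 0.941 ppm; (b) 4.34 ppm

(a) [OCl⁻]/[HOCl] = 10^(pH − pKa) = 10^(8.11 − 7.52) = 10^0.59 = 3.89.
(a) Fraction as HOCl = 1 / (1 + 3.89) = 0.2045.
(a) HOCl = 0.2045 × 4.6 ppm = 0.9406 ppm.

(b) Available chlorine delivered: 2520 g × 0.756 = 1905 g as Cl₂.
(b) Concentration rise: 1905 g / 439,000 L = 4.34 mg/L = 4.34 ppm.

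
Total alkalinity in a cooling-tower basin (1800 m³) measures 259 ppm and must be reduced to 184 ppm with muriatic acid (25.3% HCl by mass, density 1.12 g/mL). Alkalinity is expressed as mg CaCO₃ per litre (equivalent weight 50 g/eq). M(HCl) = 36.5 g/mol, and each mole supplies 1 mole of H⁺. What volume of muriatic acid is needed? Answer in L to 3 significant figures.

Volume: 1800 m³ = 1,800,000 L.
Alkalinity to neutralize: (259 − 184) = 75 mg/L as CaCO₃ × 1,800,000 L = 135,000 g as CaCO₃.
Equivalents of H⁺ required: 135,000 ÷ 50 g/eq = 2700 eq = 2700 mol HCl.
Mass of HCl: 2700 × 36.5 = 98,550 g.
Mass of 25.3% solution: 98,550 / 0.253 = 389,500 g.
Volume: 389,500 g ÷ 1.12 g/mL = 347,800 mL.

348 L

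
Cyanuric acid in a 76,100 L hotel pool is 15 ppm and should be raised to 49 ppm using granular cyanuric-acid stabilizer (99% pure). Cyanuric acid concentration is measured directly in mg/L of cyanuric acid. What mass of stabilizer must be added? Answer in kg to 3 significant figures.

CYA to add: (49 − 15) = 34 mg/L × 76,100 L = 2587 g cyanuric acid.
At 99% purity: 2587 / 0.99 = 2614 g product.

2.61 kg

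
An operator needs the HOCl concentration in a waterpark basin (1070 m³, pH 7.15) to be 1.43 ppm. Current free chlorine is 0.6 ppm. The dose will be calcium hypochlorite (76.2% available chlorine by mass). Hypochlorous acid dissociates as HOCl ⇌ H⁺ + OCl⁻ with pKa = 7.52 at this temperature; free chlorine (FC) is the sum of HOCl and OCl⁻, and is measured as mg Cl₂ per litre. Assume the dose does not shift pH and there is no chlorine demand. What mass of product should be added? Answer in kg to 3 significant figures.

Volume: 1070 m³ = 1,070,000 L.
[OCl⁻]/[HOCl] = 10^(pH − pKa) = 10^(7.15 − 7.52) = 0.4266; fraction as HOCl = 1/(1 + 0.4266) = 0.701.
Free chlorine required for 1.43 ppm HOCl: 1.43 / 0.701 = 2.04 ppm.
FC to add: 2.04 − 0.6 = 1.44 mg/L as Cl₂.
Cl₂ equivalent: 1.44 mg/L × 1,070,000 L = 1541 g.
Product at 76.2% available Cl: 1541 / 0.762 = 2022 g.

2.02 kg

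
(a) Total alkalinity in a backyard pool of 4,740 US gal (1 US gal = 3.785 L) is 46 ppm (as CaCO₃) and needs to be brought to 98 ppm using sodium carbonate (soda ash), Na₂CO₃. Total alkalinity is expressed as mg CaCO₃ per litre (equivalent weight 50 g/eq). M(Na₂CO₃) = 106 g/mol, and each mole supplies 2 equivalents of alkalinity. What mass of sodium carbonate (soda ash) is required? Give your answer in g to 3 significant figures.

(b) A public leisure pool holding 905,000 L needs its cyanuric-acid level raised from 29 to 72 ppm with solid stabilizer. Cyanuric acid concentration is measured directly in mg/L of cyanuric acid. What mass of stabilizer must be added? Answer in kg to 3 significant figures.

(a) 989 g; (b) 38.9 kg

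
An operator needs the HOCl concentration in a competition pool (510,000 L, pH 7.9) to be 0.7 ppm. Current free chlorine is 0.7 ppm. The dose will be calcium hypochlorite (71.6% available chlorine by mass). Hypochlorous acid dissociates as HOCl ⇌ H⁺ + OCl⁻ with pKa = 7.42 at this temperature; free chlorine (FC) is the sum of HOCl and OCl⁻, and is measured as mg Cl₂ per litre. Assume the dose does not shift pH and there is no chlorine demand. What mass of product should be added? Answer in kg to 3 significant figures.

[OCl⁻]/[HOCl] = 10^(pH − pKa) = 10^(7.9 − 7.42) = 3.02; fraction as HOCl = 1/(1 + 3.02) = 0.2488.
Free chlorine required for 0.7 ppm HOCl: 0.7 / 0.2488 = 2.814 ppm.
FC to add: 2.814 − 0.7 = 2.114 mg/L as Cl₂.
Cl₂ equivalent: 2.114 mg/L × 510,000 L = 1078 g.
Product at 71.6% available Cl: 1078 / 0.716 = 1506 g.

1.51 kg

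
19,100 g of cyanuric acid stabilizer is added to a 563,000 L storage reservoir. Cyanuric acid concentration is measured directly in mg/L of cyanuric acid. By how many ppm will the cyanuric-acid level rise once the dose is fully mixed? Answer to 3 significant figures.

33.9 ppm

Rise: 19,100 g / 563,000 L × 1000 = 33.93 mg/L.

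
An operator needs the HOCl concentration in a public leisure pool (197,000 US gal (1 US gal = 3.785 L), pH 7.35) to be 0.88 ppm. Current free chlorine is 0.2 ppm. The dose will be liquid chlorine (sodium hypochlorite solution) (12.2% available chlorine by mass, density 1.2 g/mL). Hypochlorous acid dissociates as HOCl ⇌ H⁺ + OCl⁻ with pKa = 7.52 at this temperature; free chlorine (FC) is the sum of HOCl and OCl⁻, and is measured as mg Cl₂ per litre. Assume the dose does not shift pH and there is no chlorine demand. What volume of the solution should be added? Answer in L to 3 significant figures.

6.49 L

Volume: 197,000 US gal × 3.785 L/gal = 745,645 L.
[OCl⁻]/[HOCl] = 10^(pH − pKa) = 10^(7.35 − 7.52) = 0.6761; fraction as HOCl = 1/(1 + 0.6761) = 0.5966.
Free chlorine required for 0.88 ppm HOCl: 0.88 / 0.5966 = 1.475 ppm.
FC to add: 1.475 − 0.2 = 1.275 mg/L as Cl₂.
Cl₂ equivalent: 1.275 mg/L × 745,645 L = 950.7 g.
Product at 12.2% available Cl: 950.7 / 0.122 = 7792 g.
Volume: 7792 g ÷ 1.2 g/mL = 6494 mL.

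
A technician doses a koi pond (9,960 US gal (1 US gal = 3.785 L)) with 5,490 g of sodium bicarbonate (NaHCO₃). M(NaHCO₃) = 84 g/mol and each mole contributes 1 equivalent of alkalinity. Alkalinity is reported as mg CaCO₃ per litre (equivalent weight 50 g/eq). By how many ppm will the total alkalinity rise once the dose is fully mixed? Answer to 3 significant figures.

Volume: 9,960 US gal × 3.785 L/gal = 37,699 L.
Moles of NaHCO₃: 5,490 g ÷ 84 g/mol = 65.36 mol → 65.36 eq of alkalinity.
As CaCO₃: 65.36 eq × 50 g/eq = 3268 g.
Rise: 3268 g / 37,699 L × 1000 = 86.68 mg/L.

86.7 ppm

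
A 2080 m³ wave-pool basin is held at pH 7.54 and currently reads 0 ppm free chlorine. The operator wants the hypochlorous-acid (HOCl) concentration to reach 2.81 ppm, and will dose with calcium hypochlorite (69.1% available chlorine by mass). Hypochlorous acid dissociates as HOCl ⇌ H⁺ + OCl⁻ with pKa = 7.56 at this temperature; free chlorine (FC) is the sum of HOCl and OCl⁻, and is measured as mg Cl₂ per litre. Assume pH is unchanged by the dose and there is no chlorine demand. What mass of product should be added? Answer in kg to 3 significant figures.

16.5 kg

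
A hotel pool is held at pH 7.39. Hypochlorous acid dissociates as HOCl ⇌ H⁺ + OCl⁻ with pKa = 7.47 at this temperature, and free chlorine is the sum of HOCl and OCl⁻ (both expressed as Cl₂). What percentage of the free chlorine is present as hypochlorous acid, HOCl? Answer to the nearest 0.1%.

[OCl⁻]/[HOCl] = 10^(pH − pKa) = 10^(7.39 − 7.47) = 10^-0.08 = 0.8318.
Fraction as HOCl = 1 / (1 + 0.8318) = 0.5459.

54.6%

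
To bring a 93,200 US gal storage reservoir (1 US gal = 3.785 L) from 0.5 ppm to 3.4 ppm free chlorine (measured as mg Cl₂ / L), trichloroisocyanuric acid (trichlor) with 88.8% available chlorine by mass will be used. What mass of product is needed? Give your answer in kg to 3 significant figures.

1.15 kg

Volume: 93,200 US gal × 3.785 L/gal = 352,762 L.
Chlorine deficit: 3.4 − 0.5 = 2.9 ppm = 2.9 mg/L as Cl₂.
Cl₂ equivalent needed: 2.9 mg/L × 352,762 L = 1,023,000 mg = 1023 g.
Product at 88.8% available chlorine: 1023 / 0.888 = 1152 g.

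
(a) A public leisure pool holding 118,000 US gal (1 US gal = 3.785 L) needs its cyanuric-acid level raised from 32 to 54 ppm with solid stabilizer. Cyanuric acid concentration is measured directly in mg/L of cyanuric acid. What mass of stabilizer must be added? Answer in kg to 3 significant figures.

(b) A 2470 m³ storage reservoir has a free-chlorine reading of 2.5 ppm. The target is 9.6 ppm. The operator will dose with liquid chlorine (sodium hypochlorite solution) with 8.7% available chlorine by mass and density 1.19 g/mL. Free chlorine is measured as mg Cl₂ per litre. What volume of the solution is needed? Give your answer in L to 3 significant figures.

(a) Volume: 118,000 US gal × 3.785 L/gal = 446,630 L.
(a) CYA to add: (54 − 32) = 22 mg/L × 446,630 L = 9826 g cyanuric acid.

(b) Volume: 2470 m³ = 2,470,000 L.
(b) Chlorine deficit: 9.6 − 2.5 = 7.1 ppm = 7.1 mg/L as Cl₂.
(b) Cl₂ equivalent needed: 7.1 mg/L × 2,470,000 L = 17,540,000 mg = 17,540 g.
(b) Product at 8.7% available chlorine: 17,540 / 0.087 = 201,600 g.
(b) Volume at density 1.19 g/mL: 201,600 g ÷ 1.19 g/mL = 169,400 mL.

(a) 9.83 kg; (b) 169 L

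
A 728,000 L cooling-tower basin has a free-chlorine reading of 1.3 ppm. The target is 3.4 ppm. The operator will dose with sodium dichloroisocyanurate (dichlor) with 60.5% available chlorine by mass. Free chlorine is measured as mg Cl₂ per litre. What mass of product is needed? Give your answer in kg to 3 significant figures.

2.53 kg

Chlorine deficit: 3.4 − 1.3 = 2.1 ppm = 2.1 mg/L as Cl₂.
Cl₂ equivalent needed: 2.1 mg/L × 728,000 L = 1,529,000 mg = 1529 g.
Product at 60.5% available chlorine: 1529 / 0.605 = 2527 g.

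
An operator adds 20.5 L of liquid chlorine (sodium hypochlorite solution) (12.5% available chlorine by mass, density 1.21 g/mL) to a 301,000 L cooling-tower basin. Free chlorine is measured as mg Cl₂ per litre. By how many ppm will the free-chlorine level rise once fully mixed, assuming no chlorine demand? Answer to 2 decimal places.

10.30 ppm

Mass of solution: 20.5 L × 1000 mL/L × 1.21 g/mL = 24,800 g.
Available chlorine delivered: 24,800 g × 0.125 = 3101 g as Cl₂.
Concentration rise: 3101 g / 301,000 L = 10.3 mg/L = 10.30 ppm.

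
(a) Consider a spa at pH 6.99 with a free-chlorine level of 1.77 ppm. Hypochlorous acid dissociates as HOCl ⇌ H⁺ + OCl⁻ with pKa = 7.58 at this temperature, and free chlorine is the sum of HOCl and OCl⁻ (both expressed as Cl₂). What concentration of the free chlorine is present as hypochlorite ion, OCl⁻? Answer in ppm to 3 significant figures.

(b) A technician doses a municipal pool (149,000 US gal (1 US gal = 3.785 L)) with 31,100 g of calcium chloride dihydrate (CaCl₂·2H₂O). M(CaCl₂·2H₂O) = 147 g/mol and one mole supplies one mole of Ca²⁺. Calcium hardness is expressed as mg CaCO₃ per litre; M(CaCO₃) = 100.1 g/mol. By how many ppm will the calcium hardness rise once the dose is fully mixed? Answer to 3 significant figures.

(a) 0.362 ppm; (b) 37.6 ppm

(a) [OCl⁻]/[HOCl] = 10^(pH − pKa) = 10^(6.99 − 7.58) = 10^-0.59 = 0.257.
(a) Fraction as HOCl = 1 / (1 + 0.257) = 0.7955.
(a) OCl⁻ = (1 − 0.7955) × 1.77 ppm = 0.3619 ppm.

(b) Volume: 149,000 US gal × 3.785 L/gal = 563,965 L.
(b) Moles of Ca²⁺: 31,100 g ÷ 147 g/mol = 211.6 mol.
(b) As CaCO₃: 211.6 mol × 100.1 g/mol = 21,180 g.
(b) Rise: 21,180 g / 563,965 L × 1000 = 37.55 mg/L.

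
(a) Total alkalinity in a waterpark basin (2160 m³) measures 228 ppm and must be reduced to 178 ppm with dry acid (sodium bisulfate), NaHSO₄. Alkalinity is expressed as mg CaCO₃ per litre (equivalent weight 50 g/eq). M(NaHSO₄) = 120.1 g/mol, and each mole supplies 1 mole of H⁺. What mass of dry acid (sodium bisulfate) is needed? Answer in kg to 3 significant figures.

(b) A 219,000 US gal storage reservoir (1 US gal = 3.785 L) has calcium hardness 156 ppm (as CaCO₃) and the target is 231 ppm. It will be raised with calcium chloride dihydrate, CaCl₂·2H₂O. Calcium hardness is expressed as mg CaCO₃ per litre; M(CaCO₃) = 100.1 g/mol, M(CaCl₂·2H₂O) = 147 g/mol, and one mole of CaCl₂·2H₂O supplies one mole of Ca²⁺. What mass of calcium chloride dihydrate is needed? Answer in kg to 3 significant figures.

(a) Volume: 2160 m³ = 2,160,000 L.
(a) Alkalinity to neutralize: (228 − 178) = 50 mg/L as CaCO₃ × 2,160,000 L = 108,000 g as CaCO₃.
(a) Equivalents of H⁺ required: 108,000 ÷ 50 g/eq = 2160 eq = 2160 mol NaHSO₄.
(a) Mass of NaHSO₄: 2160 × 120.1 = 259,400 g.

(b) Volume: 219,000 US gal × 3.785 L/gal = 828,915 L.
(b) Hardness to add: (231 − 156) = 75 mg/L as CaCO₃ × 828,915 L = 62,170 g as CaCO₃.
(b) Moles of Ca²⁺ (1 mol Ca²⁺ ≡ 1 mol CaCO₃): 62,170 / 100.1 g/mol = 621.1 mol.
(b) Mass of CaCl₂·2H₂O: 621.1 × 147 = 91,300 g.

(a) 259 kg; (b) 91.3 kg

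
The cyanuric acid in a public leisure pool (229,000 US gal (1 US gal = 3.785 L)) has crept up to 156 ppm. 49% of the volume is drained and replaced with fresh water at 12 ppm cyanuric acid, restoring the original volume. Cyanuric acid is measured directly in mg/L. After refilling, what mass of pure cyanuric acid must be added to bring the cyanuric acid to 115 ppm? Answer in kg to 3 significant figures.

Volume: 229,000 US gal × 3.785 L/gal = 866,765 L.
After draining 49% and refilling: 156 × 0.51 + 12 × 0.49 = 85.44 ppm.
Deficit to target: 115 − 85.44 = 29.56 mg/L.
Mass: 29.56 mg/L × 866,765 L = 25,620 g cyanuric acid.

25.6 kg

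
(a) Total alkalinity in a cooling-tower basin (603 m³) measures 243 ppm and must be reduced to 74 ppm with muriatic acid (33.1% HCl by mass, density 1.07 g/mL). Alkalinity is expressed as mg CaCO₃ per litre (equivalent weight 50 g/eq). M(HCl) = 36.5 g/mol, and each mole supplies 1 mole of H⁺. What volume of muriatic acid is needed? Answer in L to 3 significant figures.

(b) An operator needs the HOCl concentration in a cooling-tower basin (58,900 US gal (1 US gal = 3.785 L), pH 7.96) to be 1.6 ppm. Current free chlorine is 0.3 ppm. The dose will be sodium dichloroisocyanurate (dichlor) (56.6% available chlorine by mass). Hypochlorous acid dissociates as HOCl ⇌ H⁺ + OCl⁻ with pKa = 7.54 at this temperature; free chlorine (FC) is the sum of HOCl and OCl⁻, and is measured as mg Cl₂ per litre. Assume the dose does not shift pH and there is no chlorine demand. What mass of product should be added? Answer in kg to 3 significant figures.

(a) Volume: 603 m³ = 603,000 L.
(a) Alkalinity to neutralize: (243 − 74) = 169 mg/L as CaCO₃ × 603,000 L = 101,900 g as CaCO₃.
(a) Equivalents of H⁺ required: 101,900 ÷ 50 g/eq = 2038 eq = 2038 mol HCl.
(a) Mass of HCl: 2038 × 36.5 = 74,390 g.
(a) Mass of 33.1% solution: 74,390 / 0.331 = 224,700 g.
(a) Volume: 224,700 g ÷ 1.07 g/mL = 210,000 mL.

(b) Volume: 58,900 US gal × 3.785 L/gal = 222,936 L.
(b) [OCl⁻]/[HOCl] = 10^(pH − pKa) = 10^(7.96 − 7.54) = 2.63; fraction as HOCl = 1/(1 + 2.63) = 0.2755.
(b) Free chlorine required for 1.6 ppm HOCl: 1.6 / 0.2755 = 5.808 ppm.
(b) FC to add: 5.808 − 0.3 = 5.508 mg/L as Cl₂.
(b) Cl₂ equivalent: 5.508 mg/L × 222,936 L = 1228 g.
(b) Product at 56.6% available Cl: 1228 / 0.566 = 2170 g.

(a) 210 L; (b) 2.17 kg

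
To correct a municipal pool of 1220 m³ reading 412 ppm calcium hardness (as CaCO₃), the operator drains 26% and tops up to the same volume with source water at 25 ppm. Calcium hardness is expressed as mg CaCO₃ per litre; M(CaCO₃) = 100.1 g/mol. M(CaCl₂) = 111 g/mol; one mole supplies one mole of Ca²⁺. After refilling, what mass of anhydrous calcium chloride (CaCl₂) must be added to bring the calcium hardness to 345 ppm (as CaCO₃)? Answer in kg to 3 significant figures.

Volume: 1220 m³ = 1,220,000 L.
After draining 26% and refilling: 412 × 0.74 + 25 × 0.26 = 311.38 ppm.
Deficit to target: 345 − 311.38 = 33.62 mg/L.
As CaCO₃: 33.62 mg/L × 1,220,000 L = 41,020 g; ÷ 100.1 = 409.8 mol Ca²⁺.
Mass: 409.8 × 111 = 45,480 g.

45.5 kg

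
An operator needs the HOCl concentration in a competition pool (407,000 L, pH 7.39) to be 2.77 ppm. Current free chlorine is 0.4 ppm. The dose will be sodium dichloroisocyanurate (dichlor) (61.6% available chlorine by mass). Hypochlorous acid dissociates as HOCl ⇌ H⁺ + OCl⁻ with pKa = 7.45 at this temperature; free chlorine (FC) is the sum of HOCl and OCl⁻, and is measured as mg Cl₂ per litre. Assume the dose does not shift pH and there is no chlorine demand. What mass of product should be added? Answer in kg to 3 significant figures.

3.16 kg

[OCl⁻]/[HOCl] = 10^(pH − pKa) = 10^(7.39 − 7.45) = 0.871; fraction as HOCl = 1/(1 + 0.871) = 0.5345.
Free chlorine required for 2.77 ppm HOCl: 2.77 / 0.5345 = 5.183 ppm.
FC to add: 5.183 − 0.4 = 4.783 mg/L as Cl₂.
Cl₂ equivalent: 4.783 mg/L × 407,000 L = 1947 g.
Product at 61.6% available Cl: 1947 / 0.616 = 3160 g.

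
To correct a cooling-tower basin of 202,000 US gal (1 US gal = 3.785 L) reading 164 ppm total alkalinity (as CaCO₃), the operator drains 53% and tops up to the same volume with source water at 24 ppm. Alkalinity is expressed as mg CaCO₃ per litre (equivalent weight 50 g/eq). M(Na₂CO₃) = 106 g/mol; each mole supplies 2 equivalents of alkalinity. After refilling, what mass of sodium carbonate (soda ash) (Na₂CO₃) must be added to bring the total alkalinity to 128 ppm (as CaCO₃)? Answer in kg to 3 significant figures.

31.0 kg

Volume: 202,000 US gal × 3.785 L/gal = 764,570 L.
After draining 53% and refilling: 164 × 0.47 + 24 × 0.53 = 89.8 ppm.
Deficit to target: 128 − 89.8 = 38.2 mg/L.
As CaCO₃: 38.2 mg/L × 764,570 L = 29,210 g; ÷ 50 g/eq ÷ 2 = 292.1 mol Na₂CO₃.
Mass: 292.1 × 106 = 30,960 g.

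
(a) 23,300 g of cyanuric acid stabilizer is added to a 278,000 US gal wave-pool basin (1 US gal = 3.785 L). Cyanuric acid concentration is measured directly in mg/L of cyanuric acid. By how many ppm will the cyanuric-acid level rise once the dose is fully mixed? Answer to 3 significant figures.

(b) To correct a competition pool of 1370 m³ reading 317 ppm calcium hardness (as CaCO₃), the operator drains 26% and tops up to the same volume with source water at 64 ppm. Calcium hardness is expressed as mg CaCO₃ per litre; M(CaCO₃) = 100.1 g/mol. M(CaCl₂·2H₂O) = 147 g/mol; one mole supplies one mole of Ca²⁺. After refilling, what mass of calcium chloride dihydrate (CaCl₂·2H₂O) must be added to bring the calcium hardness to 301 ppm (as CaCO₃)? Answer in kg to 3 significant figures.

(a) 22.1 ppm; (b) 100 kg

(a) Volume: 278,000 US gal × 3.785 L/gal = 1,052,230 L.
(a) Rise: 23,300 g / 1,052,230 L × 1000 = 22.14 mg/L.

(b) Volume: 1370 m³ = 1,370,000 L.
(b) After draining 26% and refilling: 317 × 0.74 + 64 × 0.26 = 251.22 ppm.
(b) Deficit to target: 301 − 251.22 = 49.78 mg/L.
(b) As CaCO₃: 49.78 mg/L × 1,370,000 L = 68,200 g; ÷ 100.1 = 681.3 mol Ca²⁺.
(b) Mass: 681.3 × 147 = 100,200 g.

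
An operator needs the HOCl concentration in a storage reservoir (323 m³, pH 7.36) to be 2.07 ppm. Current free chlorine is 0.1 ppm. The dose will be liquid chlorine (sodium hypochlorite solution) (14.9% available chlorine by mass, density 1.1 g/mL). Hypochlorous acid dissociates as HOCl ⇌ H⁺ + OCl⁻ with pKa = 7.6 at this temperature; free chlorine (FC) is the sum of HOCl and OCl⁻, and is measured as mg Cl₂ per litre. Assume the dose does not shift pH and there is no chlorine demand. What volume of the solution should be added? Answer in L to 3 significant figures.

6.23 L

Volume: 323 m³ = 323,000 L.
[OCl⁻]/[HOCl] = 10^(pH − pKa) = 10^(7.36 − 7.6) = 0.5754; fraction as HOCl = 1/(1 + 0.5754) = 0.6347.
Free chlorine required for 2.07 ppm HOCl: 2.07 / 0.6347 = 3.261 ppm.
FC to add: 3.261 − 0.1 = 3.161 mg/L as Cl₂.
Cl₂ equivalent: 3.161 mg/L × 323,000 L = 1021 g.
Product at 14.9% available Cl: 1021 / 0.149 = 6853 g.
Volume: 6853 g ÷ 1.1 g/mL = 6230 mL.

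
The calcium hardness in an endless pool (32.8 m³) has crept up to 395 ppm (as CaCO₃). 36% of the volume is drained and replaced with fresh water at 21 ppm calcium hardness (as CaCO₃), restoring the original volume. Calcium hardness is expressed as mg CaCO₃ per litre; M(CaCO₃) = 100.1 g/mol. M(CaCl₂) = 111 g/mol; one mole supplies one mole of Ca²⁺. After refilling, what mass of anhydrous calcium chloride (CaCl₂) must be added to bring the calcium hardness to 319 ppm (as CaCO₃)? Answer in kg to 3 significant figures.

Volume: 32.8 m³ = 32,800 L.
After draining 36% and refilling: 395 × 0.64 + 21 × 0.36 = 260.36 ppm.
Deficit to target: 319 − 260.36 = 58.64 mg/L.
As CaCO₃: 58.64 mg/L × 32,800 L = 1923 g; ÷ 100.1 = 19.21 mol Ca²⁺.
Mass: 19.21 × 111 = 2133 g.

2.13 kg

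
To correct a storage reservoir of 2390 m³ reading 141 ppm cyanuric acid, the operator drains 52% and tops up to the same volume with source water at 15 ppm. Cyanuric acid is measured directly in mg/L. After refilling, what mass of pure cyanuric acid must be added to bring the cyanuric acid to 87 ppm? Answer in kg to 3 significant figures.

Volume: 2390 m³ = 2,390,000 L.
After draining 52% and refilling: 141 × 0.48 + 15 × 0.52 = 75.48 ppm.
Deficit to target: 87 − 75.48 = 11.52 mg/L.
Mass: 11.52 mg/L × 2,390,000 L = 27,530 g cyanuric acid.

27.5 kg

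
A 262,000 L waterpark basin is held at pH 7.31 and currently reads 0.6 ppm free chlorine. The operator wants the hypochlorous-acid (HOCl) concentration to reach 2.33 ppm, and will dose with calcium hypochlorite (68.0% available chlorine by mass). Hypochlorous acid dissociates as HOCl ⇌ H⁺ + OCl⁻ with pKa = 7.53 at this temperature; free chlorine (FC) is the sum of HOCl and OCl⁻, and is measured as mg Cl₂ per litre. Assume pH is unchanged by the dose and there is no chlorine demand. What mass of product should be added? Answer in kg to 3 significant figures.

[OCl⁻]/[HOCl] = 10^(pH − pKa) = 10^(7.31 − 7.53) = 0.6026; fraction as HOCl = 1/(1 + 0.6026) = 0.624.
Free chlorine required for 2.33 ppm HOCl: 2.33 / 0.624 = 3.734 ppm.
FC to add: 3.734 − 0.6 = 3.134 mg/L as Cl₂.
Cl₂ equivalent: 3.134 mg/L × 262,000 L = 821.1 g.
Product at 68.0% available Cl: 821.1 / 0.68 = 1207 g.

1.21 kg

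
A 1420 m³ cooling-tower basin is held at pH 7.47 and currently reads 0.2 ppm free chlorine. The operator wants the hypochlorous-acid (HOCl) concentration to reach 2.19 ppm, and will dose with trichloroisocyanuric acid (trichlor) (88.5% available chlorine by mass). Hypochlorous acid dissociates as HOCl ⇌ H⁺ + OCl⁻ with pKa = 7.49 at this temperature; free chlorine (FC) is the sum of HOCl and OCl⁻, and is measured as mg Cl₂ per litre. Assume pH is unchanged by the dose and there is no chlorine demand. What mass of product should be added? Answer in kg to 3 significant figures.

6.55 kg

Volume: 1420 m³ = 1,420,000 L.
[OCl⁻]/[HOCl] = 10^(pH − pKa) = 10^(7.47 − 7.49) = 0.955; fraction as HOCl = 1/(1 + 0.955) = 0.5115.
Free chlorine required for 2.19 ppm HOCl: 2.19 / 0.5115 = 4.281 ppm.
FC to add: 4.281 − 0.2 = 4.081 mg/L as Cl₂.
Cl₂ equivalent: 4.081 mg/L × 1,420,000 L = 5796 g.
Product at 88.5% available Cl: 5796 / 0.885 = 6549 g.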